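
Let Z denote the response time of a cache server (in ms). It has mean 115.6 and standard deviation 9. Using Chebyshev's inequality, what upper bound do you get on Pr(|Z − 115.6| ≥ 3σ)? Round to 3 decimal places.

0.111

Chebyshev: Pr(|Z − μ| ≥ t) ≤ Var(Z)/t².
Var(Z) = σ² = 9² = 81.
t = 3·9 = 27.
Bound = 81 / 729 = 0.1111.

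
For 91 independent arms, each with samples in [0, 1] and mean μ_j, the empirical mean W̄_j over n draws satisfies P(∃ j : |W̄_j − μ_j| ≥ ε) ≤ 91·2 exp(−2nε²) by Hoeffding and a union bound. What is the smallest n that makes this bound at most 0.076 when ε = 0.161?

Need 2·91·exp(−2nε²) ≤ 0.076, i.e. exp(−2nε²) ≤ 0.076/182.
So 2nε² ≥ ln(182/0.076) = 7.781029.
Hence n ≥ 7.781029/(2·0.161²) = 150.091.
The smallest integer n is 151.

151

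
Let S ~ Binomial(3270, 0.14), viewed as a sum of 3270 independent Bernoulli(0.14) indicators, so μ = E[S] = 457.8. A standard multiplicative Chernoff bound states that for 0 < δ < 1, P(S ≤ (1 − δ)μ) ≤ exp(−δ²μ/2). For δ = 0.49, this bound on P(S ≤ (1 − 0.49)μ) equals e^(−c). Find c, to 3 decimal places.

54.959

c = δ²μ/2 = 0.49²·457.8/2 = 54.9589.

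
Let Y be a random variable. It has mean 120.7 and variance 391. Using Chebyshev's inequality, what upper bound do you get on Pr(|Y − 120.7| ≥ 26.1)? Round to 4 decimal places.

0.5740

Chebyshev: Pr(|Y − μ| ≥ t) ≤ Var(Y)/t².
Bound = 391 / 681.21 = 0.5740.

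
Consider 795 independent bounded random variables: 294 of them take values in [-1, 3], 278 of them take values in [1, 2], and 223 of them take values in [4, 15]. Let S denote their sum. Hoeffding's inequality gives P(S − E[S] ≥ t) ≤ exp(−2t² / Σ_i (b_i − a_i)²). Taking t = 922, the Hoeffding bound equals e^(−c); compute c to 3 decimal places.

53.188

Σ(b_i − a_i)² = 294·4² + 278·1² + 223·11² = 31965.
c = 2t² / 31965 = 2·922² / 31965 = 53.1884.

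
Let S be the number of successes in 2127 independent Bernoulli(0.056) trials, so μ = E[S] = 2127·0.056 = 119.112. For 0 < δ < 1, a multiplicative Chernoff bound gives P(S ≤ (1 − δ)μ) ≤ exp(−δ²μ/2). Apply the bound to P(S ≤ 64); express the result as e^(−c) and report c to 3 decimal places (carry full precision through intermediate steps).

12.750

Write 64 = (1 − δ)μ, so δ = 1 − 64/119.112 = 0.4626906…
Then the exponent is δ²μ/2 = (μ − 64)²/(2μ) = 12.749902.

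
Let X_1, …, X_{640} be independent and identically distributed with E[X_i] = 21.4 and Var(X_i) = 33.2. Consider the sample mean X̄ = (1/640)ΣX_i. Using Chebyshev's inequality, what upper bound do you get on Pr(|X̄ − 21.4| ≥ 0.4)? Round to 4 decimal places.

Var(X̄) = Var(X_i)/n = 33.2/640 = 0.051875.
Chebyshev: Pr(|X̄ − 21.4| ≥ 0.4) ≤ Var(X̄)/(0.4)² = 33.2/(640·0.4²) = 0.3242.

0.3242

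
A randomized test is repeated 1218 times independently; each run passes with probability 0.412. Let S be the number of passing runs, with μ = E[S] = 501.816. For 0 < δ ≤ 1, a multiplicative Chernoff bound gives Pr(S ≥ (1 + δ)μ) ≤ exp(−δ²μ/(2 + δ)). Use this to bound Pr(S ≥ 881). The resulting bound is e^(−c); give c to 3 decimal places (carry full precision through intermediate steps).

Write 881 = (1 + δ)μ, so δ = 881/501.816 − 1 = 0.7556236…
Then the exponent is δ²μ/(2 + δ) = (881 − μ)² / (μ·(2 + δ)) = 103.976600.

103.977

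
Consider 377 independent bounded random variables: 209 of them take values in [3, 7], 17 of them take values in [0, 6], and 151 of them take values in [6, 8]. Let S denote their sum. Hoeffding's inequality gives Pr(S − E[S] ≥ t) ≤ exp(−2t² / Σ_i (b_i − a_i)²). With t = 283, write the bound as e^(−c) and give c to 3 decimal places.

Σ(b_i − a_i)² = 209·4² + 17·6² + 151·2² = 4560.
c = 2t² / 4560 = 2·283² / 4560 = 35.1268.

35.127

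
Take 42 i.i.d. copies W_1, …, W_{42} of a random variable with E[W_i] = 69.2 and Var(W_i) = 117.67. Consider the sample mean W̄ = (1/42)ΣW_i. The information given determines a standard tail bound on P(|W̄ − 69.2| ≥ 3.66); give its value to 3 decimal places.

With mean and variance of each term known, Chebyshev's inequality bounds the deviation of the sum (or sample mean).
Var(W̄) = Var(W_i)/n = 117.67/42 = 2.8017.
Chebyshev: P(|W̄ − 69.2| ≥ 3.66) ≤ Var(W̄)/(3.66)² = 117.67/(42·3.66²) = 0.2091.

0.209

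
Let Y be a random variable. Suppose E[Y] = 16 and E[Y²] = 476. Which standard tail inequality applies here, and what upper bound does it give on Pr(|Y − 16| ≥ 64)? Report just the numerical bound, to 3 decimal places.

0.054

The first two moments determine the variance, so Chebyshev's inequality is the sharpest standard bound available.
Var(Y) = E[Y²] − (E[Y])² = 476 − 256 = 220.
Chebyshev's inequality: Pr(|Y − μ| ≥ t) ≤ Var(Y)/t² = 220/4096 = 0.0537.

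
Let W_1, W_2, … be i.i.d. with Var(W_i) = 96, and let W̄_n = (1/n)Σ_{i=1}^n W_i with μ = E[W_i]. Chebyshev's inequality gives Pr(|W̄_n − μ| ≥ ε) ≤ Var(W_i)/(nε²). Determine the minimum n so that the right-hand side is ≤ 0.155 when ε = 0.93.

717

Require 96/(n·0.93²) ≤ 0.155, i.e. n ≥ 96/(0.155·0.93²) = 716.100.
The smallest integer n is 717.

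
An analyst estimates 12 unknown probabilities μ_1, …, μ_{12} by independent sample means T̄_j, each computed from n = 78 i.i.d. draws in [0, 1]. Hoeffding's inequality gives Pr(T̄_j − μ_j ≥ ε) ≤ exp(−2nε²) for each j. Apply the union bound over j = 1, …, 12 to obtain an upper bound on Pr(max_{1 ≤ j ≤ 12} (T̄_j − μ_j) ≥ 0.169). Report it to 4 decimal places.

Per-experiment Hoeffding bound: exp(−2·78·0.169²) = exp(−4.45552) = 0.011614.
Union bound over 12 events: 12·0.011614 = 0.13937.

0.1394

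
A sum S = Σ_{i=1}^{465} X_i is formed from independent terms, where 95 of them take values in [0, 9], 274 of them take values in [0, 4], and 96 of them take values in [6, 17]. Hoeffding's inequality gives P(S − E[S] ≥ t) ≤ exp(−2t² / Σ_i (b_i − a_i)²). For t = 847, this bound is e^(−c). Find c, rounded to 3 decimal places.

Σ(b_i − a_i)² = 95·9² + 274·4² + 96·11² = 23695.
c = 2t² / 23695 = 2·847² / 23695 = 60.5536.

60.554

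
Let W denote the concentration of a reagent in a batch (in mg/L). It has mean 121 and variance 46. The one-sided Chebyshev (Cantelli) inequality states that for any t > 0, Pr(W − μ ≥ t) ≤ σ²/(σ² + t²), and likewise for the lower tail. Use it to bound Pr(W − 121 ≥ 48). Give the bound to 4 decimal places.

0.0196

Here σ² = 46 and t = 48, so σ² + t² = 2350.
Cantelli's bound: 46/2350 = 0.0196.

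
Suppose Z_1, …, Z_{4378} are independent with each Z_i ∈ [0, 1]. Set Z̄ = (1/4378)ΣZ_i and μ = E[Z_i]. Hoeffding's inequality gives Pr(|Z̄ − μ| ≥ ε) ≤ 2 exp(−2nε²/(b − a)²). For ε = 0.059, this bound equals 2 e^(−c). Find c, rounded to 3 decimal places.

30.480

c = 2nε²/(b − a)² = 2·4378·0.059² / 1² = 30.4796.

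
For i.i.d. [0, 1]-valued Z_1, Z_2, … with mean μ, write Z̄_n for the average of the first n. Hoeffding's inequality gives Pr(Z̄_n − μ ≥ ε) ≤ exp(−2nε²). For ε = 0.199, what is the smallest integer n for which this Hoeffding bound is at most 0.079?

33

Require exp(−2nε²) ≤ 0.079, i.e. 2nε² ≥ ln(1/0.079) = 2.538307.
So n ≥ 2.538307 / (2·0.199²) = 32.049.
The smallest integer n is 33.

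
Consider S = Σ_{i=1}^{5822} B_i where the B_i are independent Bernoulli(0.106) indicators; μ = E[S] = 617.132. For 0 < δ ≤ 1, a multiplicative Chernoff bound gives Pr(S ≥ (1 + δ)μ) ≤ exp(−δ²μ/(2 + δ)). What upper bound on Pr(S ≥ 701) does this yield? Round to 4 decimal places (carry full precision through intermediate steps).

0.0048

Write 701 = (1 + δ)μ, so δ = 701/617.132 − 1 = 0.1358996…
Then the exponent is δ²μ/(2 + δ) = (701 − μ)² / (μ·(2 + δ)) = 5.336219.
Bound = exp(−5.336219) = 0.00481.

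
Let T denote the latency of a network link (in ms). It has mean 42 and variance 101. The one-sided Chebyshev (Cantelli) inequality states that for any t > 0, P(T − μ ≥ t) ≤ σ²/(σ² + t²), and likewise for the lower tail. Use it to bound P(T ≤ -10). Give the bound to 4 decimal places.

0.0360

Here σ² = 101 and t = 52, so σ² + t² = 2805.
Cantelli's bound: 101/2805 = 0.0360.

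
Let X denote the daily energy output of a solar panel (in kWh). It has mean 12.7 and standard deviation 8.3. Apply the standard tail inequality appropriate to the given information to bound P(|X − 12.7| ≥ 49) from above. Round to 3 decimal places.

0.029

Mean and variance are known, so Chebyshev's inequality applies.
Chebyshev: P(|X − μ| ≥ t) ≤ Var(X)/t².
Var(X) = σ² = 8.3² = 68.89.
Bound = 68.89 / 2401 = 0.0287.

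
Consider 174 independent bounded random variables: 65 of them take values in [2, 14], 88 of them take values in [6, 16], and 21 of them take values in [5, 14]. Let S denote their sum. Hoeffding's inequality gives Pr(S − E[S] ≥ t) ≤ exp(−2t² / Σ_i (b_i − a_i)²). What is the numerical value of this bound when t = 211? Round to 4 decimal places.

0.0113

Σ(b_i − a_i)² = 65·12² + 88·10² + 21·9² = 19861.
Exponent = 2·211² / 19861 = 4.48326.
Bound = exp(−4.48326) = 0.01130.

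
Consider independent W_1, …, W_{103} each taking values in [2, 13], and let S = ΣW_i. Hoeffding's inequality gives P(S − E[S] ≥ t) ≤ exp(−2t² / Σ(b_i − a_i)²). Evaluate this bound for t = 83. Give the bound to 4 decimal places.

Σ(b_i − a_i)² = 103·(11)² = 12463.
Exponent = 2·83²/12463 = 1.1055.
Bound = exp(−1.1055) = 0.33104.

0.3310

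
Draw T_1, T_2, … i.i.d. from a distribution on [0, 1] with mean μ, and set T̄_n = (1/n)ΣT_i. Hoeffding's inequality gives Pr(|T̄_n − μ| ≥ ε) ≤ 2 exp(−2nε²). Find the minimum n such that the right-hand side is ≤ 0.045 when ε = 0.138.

Require 2·exp(−2nε²) ≤ 0.045, i.e. 2nε² ≥ ln(2/0.045) = 3.794240.
So n ≥ 3.794240 / (2·0.138²) = 99.618.
The smallest integer n is 100.

100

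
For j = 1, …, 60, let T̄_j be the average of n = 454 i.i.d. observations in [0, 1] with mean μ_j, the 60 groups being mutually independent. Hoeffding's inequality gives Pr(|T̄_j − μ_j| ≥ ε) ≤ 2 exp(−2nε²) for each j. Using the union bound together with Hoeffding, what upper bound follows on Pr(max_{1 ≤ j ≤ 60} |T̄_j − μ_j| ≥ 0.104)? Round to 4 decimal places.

Per-experiment Hoeffding bound: 2·exp(−2·454·0.104²) = 2·exp(−9.82093) = 0.00010861.
Union bound over 60 events: 60·0.00010861 = 0.00652.

0.0065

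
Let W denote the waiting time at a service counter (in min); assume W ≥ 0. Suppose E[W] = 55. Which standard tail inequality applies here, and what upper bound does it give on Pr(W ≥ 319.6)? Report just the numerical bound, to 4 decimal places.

0.1721

Only the mean of a non-negative variable is known, so Markov's inequality is the applicable tail bound.
Markov's inequality: for a non-negative random variable, Pr(W ≥ a) ≤ E[W]/a.
Here E[W] = 55 and a = 319.6, so the bound is 55/319.6 = 0.1721.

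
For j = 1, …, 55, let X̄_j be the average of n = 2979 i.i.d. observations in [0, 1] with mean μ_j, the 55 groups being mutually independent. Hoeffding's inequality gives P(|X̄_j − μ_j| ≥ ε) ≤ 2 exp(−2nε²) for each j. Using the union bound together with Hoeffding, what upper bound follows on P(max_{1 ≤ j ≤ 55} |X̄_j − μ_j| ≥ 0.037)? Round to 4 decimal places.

Per-experiment Hoeffding bound: 2·exp(−2·2979·0.037²) = 2·exp(−8.15650) = 0.00057373.
Union bound over 55 events: 55·0.00057373 = 0.03156.

0.0316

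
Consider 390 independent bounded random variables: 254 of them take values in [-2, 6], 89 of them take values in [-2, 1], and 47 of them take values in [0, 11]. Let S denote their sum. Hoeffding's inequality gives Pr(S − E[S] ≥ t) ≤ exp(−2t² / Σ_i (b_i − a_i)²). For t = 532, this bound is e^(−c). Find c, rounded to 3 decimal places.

Σ(b_i − a_i)² = 254·8² + 89·3² + 47·11² = 22744.
c = 2t² / 22744 = 2·532² / 22744 = 24.8878.

24.888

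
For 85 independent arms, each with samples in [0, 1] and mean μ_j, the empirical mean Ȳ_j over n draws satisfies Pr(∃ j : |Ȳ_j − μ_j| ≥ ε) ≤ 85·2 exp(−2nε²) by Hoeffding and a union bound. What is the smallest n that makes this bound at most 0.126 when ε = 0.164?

Need 2·85·exp(−2nε²) ≤ 0.126, i.e. exp(−2nε²) ≤ 0.126/170.
So 2nε² ≥ ln(170/0.126) = 7.207272.
Hence n ≥ 7.207272/(2·0.164²) = 133.984.
The smallest integer n is 134.

134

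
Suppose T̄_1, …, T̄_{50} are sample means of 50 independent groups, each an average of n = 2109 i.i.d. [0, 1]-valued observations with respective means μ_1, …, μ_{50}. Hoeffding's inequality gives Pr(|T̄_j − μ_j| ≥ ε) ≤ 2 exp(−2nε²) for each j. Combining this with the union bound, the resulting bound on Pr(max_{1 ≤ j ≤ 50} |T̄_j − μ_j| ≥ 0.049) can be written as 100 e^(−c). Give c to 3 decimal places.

Union bound over the 50 events: Pr(max_{1 ≤ j ≤ 50} |T̄_j − μ_j| ≥ 0.049) ≤ 50·2·exp(−2nε²) = 100 exp(−2·2109·0.049²).
So c = 2·2109·0.049² = 10.1274.

10.127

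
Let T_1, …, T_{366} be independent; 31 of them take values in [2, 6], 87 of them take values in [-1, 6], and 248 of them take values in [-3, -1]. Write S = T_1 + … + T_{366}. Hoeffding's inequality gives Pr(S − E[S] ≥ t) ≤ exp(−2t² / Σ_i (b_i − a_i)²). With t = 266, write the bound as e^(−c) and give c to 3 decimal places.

Σ(b_i − a_i)² = 31·4² + 87·7² + 248·2² = 5751.
c = 2t² / 5751 = 2·266² / 5751 = 24.6065.

24.607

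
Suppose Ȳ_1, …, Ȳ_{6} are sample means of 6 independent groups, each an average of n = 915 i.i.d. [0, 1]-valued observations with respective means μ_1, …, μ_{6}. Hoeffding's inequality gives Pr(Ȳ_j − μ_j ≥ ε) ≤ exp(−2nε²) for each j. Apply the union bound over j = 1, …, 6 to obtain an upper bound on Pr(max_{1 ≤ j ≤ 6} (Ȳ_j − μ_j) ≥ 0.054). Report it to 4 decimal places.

0.0289

Per-experiment Hoeffding bound: exp(−2·915·0.054²) = exp(−5.33628) = 0.0048137.
Union bound over 6 events: 6·0.0048137 = 0.02888.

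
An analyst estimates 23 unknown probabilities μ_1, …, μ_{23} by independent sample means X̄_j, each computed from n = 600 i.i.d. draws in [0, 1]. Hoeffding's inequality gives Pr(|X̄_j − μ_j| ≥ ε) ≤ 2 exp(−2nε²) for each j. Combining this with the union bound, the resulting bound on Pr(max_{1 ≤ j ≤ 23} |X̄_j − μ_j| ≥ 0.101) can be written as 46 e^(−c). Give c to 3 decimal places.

Union bound over the 23 events: Pr(max_{1 ≤ j ≤ 23} |X̄_j − μ_j| ≥ 0.101) ≤ 23·2·exp(−2nε²) = 46 exp(−2·600·0.101²).
So c = 2·600·0.101² = 12.2412.

12.241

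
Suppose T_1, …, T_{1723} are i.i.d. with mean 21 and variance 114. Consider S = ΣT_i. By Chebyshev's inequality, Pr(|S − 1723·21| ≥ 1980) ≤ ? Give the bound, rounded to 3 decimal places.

Var(S) = n·Var(T_i) = 1723·114 = 196422.
Chebyshev: Pr(|S − 1723·21| ≥ 1980) ≤ Var(S)/1980² = 196422/3920400 = 0.0501.

0.050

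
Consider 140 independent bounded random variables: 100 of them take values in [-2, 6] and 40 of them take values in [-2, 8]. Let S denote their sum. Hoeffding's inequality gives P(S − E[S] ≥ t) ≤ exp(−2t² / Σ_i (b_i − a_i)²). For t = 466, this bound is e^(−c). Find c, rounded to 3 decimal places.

41.761

Σ(b_i − a_i)² = 100·8² + 40·10² = 10400.
c = 2t² / 10400 = 2·466² / 10400 = 41.7608.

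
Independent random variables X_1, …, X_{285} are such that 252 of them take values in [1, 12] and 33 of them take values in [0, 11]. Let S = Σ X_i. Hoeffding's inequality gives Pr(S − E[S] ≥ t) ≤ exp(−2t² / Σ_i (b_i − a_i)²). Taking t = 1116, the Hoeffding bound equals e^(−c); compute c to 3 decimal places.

72.232

Σ(b_i − a_i)² = 252·11² + 33·11² = 34485.
c = 2t² / 34485 = 2·1116² / 34485 = 72.2318.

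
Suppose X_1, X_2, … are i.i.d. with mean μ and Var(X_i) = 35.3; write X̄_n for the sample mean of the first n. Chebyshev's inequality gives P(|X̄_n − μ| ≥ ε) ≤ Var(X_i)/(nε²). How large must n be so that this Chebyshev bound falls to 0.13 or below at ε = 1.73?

91

Require 35.3/(n·1.73²) ≤ 0.13, i.e. n ≥ 35.3/(0.13·1.73²) = 90.728.
The smallest integer n is 91.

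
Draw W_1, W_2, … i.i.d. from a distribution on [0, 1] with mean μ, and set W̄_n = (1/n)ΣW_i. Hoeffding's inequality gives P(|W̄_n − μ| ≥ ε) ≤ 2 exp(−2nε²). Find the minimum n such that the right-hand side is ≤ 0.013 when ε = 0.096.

274

Require 2·exp(−2nε²) ≤ 0.013, i.e. 2nε² ≥ ln(2/0.013) = 5.035953.
So n ≥ 5.035953 / (2·0.096²) = 273.218.
The smallest integer n is 274.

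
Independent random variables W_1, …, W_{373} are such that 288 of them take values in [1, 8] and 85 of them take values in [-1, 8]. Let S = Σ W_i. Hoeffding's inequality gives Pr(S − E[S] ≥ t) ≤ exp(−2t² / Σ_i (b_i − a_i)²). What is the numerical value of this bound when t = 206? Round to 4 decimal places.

Σ(b_i − a_i)² = 288·7² + 85·9² = 20997.
Exponent = 2·206² / 20997 = 4.04210.
Bound = exp(−4.04210) = 0.01756.

0.0176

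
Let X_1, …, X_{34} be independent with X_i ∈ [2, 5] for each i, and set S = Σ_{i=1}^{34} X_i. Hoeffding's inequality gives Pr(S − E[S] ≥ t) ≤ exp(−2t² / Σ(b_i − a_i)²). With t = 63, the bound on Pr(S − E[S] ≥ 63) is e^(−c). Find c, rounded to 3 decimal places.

25.941

Σ(b_i − a_i)² = 34·(3)² = 306.
c = 2t²/306 = 2·63²/306 = 25.9412.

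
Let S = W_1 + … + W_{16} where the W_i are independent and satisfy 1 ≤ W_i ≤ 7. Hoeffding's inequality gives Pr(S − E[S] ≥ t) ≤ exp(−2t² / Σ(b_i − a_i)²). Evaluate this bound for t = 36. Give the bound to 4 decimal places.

Σ(b_i − a_i)² = 16·(6)² = 576.
Exponent = 2·36²/576 = 4.5000.
Bound = exp(−4.5000) = 0.01111.

0.0111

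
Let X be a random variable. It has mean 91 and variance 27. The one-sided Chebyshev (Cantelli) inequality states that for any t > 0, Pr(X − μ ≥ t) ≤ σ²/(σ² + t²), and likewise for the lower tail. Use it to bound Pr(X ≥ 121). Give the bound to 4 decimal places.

0.0291

Here σ² = 27 and t = 30, so σ² + t² = 927.
Cantelli's bound: 27/927 = 0.0291.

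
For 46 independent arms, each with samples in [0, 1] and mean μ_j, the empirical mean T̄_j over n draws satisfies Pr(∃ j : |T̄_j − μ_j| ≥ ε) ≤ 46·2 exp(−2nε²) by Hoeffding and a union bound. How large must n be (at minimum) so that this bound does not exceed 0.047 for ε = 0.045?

1872

Need 2·46·exp(−2nε²) ≤ 0.047, i.e. exp(−2nε²) ≤ 0.047/92.
So 2nε² ≥ ln(92/0.047) = 7.579396.
Hence n ≥ 7.579396/(2·0.045²) = 1871.456.
The smallest integer n is 1872.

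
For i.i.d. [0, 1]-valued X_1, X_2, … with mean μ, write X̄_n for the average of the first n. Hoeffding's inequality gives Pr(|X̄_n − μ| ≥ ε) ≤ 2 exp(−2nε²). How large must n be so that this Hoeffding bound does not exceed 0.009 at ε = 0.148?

124

Require 2·exp(−2nε²) ≤ 0.009, i.e. 2nε² ≥ ln(2/0.009) = 5.403678.
So n ≥ 5.403678 / (2·0.148²) = 123.349.
The smallest integer n is 124.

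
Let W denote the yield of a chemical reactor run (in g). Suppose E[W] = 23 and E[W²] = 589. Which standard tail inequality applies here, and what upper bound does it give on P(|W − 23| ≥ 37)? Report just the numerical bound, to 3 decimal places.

The first two moments determine the variance, so Chebyshev's inequality is the sharpest standard bound available.
Var(W) = E[W²] − (E[W])² = 589 − 529 = 60.
Chebyshev's inequality: P(|W − μ| ≥ t) ≤ Var(W)/t² = 60/1369 = 0.0438.

0.044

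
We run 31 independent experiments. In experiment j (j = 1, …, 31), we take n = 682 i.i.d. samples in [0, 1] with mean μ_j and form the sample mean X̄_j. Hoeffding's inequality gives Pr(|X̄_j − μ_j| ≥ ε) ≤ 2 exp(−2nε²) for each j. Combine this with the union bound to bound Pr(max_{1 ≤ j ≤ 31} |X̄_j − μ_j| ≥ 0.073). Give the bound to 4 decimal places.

Per-experiment Hoeffding bound: 2·exp(−2·682·0.073²) = 2·exp(−7.26876) = 0.001394.
Union bound over 31 events: 31·0.001394 = 0.04321.

0.0432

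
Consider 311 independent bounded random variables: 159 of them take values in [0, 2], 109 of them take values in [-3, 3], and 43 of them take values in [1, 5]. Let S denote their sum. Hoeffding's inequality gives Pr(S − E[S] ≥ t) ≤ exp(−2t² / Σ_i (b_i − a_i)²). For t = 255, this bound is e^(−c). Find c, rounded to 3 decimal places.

Σ(b_i − a_i)² = 159·2² + 109·6² + 43·4² = 5248.
c = 2t² / 5248 = 2·255² / 5248 = 24.7809.

24.781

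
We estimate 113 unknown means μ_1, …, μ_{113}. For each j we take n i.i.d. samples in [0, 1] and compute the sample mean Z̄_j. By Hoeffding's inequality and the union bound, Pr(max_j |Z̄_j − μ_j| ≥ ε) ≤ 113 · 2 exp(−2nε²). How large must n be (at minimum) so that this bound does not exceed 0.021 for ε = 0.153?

199

Need 2·113·exp(−2nε²) ≤ 0.021, i.e. exp(−2nε²) ≤ 0.021/226.
So 2nε² ≥ ln(226/0.021) = 9.283768.
Hence n ≥ 9.283768/(2·0.153²) = 198.295.
The smallest integer n is 199.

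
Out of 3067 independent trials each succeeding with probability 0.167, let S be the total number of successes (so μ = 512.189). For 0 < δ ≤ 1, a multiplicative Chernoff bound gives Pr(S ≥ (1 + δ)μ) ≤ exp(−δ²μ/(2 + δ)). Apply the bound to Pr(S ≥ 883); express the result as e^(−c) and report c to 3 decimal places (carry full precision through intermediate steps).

Write 883 = (1 + δ)μ, so δ = 883/512.189 − 1 = 0.723973…
Then the exponent is δ²μ/(2 + δ) = (883 − μ)² / (μ·(2 + δ)) = 98.553528.

98.554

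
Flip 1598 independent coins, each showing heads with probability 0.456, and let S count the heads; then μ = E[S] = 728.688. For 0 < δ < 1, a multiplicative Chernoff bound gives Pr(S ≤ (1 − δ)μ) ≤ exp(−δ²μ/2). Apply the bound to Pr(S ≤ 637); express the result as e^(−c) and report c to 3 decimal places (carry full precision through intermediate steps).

5.768

Write 637 = (1 − δ)μ, so δ = 1 − 637/728.688 = 0.1258261…
Then the exponent is δ²μ/2 = (μ − 637)²/(2μ) = 5.768374.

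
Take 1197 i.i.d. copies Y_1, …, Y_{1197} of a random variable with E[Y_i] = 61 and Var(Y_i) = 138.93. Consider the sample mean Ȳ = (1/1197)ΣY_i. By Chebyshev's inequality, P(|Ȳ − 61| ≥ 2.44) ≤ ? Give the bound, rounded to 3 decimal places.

Var(Ȳ) = Var(Y_i)/n = 138.93/1197 = 0.11607.
Chebyshev: P(|Ȳ − 61| ≥ 2.44) ≤ Var(Ȳ)/(2.44)² = 138.93/(1197·2.44²) = 0.0195.

0.019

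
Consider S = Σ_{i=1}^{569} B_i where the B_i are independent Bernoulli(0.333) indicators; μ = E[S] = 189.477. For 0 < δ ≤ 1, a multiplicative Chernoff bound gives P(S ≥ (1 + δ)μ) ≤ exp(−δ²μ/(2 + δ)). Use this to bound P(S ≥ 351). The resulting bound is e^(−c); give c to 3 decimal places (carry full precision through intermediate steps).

48.272

Write 351 = (1 + δ)μ, so δ = 351/189.477 − 1 = 0.8524676…
Then the exponent is δ²μ/(2 + δ) = (351 − μ)² / (μ·(2 + δ)) = 48.271581.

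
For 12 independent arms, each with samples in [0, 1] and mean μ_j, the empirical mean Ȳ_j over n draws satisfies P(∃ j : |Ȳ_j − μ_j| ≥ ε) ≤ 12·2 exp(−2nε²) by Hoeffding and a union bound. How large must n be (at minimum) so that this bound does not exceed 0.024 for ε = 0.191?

95

Need 2·12·exp(−2nε²) ≤ 0.024, i.e. exp(−2nε²) ≤ 0.024/24.
So 2nε² ≥ ln(24/0.024) = 6.907755.
Hence n ≥ 6.907755/(2·0.191²) = 94.676.
The smallest integer n is 95.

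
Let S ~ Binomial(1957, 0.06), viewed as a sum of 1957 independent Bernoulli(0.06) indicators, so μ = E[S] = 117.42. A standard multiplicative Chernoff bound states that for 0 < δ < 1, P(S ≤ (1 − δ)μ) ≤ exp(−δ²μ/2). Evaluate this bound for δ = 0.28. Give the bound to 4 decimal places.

Exponent = δ²μ/2 = 0.28²·117.42/2 = 4.6029.
Bound = exp(−4.6029) = 0.01002.

0.0100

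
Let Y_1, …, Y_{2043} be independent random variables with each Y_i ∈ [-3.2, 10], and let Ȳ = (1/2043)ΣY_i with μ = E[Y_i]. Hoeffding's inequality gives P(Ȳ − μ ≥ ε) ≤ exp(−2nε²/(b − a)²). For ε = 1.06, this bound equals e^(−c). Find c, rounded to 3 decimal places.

c = 2nε²/(b − a)² = 2·2043·1.06² / 13.2² = 26.3489.

26.349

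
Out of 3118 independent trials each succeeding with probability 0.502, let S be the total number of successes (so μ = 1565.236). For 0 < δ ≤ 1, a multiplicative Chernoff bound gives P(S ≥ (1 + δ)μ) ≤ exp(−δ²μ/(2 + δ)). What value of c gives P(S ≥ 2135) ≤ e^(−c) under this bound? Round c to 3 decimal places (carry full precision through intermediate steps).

Write 2135 = (1 + δ)μ, so δ = 2135/1565.236 − 1 = 0.3640116…
Then the exponent is δ²μ/(2 + δ) = (2135 − μ)² / (μ·(2 + δ)) = 87.732516.

87.733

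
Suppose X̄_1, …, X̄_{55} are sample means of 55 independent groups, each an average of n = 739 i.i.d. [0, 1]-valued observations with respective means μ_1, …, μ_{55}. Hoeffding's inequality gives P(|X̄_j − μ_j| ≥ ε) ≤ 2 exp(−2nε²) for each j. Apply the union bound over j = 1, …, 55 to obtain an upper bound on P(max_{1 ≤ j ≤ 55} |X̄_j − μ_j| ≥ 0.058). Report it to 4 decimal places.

0.7622

Per-experiment Hoeffding bound: 2·exp(−2·739·0.058²) = 2·exp(−4.97199) = 0.013859.
Union bound over 55 events: 55·0.013859 = 0.76223.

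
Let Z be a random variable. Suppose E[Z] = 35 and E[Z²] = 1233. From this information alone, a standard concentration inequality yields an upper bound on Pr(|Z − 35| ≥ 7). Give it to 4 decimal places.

The first two moments determine the variance, so Chebyshev's inequality is the sharpest standard bound available.
Var(Z) = E[Z²] − (E[Z])² = 1233 − 1225 = 8.
Chebyshev's inequality: Pr(|Z − μ| ≥ t) ≤ Var(Z)/t² = 8/49 = 0.1633.

0.1633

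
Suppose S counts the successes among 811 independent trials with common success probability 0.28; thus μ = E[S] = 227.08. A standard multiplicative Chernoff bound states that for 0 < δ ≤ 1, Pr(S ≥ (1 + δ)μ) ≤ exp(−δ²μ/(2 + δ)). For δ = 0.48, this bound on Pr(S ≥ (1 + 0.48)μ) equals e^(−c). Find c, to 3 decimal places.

21.096

c = δ²μ/(2 + δ) = 0.48²·227.08/(2 + 0.48) = 21.0965.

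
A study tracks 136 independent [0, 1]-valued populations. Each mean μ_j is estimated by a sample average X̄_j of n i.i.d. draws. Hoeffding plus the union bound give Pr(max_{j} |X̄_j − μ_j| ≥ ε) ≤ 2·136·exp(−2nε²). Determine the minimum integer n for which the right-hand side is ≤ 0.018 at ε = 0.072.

929

Need 2·136·exp(−2nε²) ≤ 0.018, i.e. exp(−2nε²) ≤ 0.018/272.
So 2nε² ≥ ln(272/0.018) = 9.623186.
Hence n ≥ 9.623186/(2·0.072²) = 928.162.
The smallest integer n is 929.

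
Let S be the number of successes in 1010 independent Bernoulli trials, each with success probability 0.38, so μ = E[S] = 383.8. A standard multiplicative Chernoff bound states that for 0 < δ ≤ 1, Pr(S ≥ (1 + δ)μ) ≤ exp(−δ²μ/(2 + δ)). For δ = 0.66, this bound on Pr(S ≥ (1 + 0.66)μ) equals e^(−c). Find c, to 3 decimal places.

c = δ²μ/(2 + δ) = 0.66²·383.8/(2 + 0.66) = 62.8509.

62.851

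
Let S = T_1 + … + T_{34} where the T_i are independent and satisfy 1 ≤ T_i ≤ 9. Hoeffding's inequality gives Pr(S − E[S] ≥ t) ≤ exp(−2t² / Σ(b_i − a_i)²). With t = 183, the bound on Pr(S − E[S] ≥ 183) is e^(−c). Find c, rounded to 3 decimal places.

Σ(b_i − a_i)² = 34·(8)² = 2176.
c = 2t²/2176 = 2·183²/2176 = 30.7803.

30.780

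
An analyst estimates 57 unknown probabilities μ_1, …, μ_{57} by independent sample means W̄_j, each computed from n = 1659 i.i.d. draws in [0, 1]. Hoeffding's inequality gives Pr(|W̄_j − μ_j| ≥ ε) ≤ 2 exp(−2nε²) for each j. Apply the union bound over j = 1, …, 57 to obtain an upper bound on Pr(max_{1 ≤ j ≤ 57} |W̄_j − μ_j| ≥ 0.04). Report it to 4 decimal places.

Per-experiment Hoeffding bound: 2·exp(−2·1659·0.04²) = 2·exp(−5.30880) = 0.0098957.
Union bound over 57 events: 57·0.0098957 = 0.56406.

0.5641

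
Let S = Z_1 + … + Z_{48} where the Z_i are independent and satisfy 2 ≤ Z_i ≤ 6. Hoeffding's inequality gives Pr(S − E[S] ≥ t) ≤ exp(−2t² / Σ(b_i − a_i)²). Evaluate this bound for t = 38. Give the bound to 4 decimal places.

Σ(b_i − a_i)² = 48·(4)² = 768.
Exponent = 2·38²/768 = 3.7604.
Bound = exp(−3.7604) = 0.02327.

0.0233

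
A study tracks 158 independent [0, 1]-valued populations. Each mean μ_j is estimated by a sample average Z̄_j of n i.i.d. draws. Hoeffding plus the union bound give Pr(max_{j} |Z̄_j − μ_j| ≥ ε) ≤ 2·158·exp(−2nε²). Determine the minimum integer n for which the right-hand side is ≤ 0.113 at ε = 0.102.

382

Need 2·158·exp(−2nε²) ≤ 0.113, i.e. exp(−2nε²) ≤ 0.113/316.
So 2nε² ≥ ln(316/0.113) = 7.936110.
Hence n ≥ 7.936110/(2·0.102²) = 381.397.
The smallest integer n is 382.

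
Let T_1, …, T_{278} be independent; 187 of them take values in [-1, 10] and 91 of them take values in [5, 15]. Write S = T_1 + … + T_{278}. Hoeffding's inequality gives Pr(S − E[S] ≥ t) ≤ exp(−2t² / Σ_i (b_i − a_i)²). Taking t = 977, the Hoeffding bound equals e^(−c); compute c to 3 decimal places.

Σ(b_i − a_i)² = 187·11² + 91·10² = 31727.
c = 2t² / 31727 = 2·977² / 31727 = 60.1714.

60.171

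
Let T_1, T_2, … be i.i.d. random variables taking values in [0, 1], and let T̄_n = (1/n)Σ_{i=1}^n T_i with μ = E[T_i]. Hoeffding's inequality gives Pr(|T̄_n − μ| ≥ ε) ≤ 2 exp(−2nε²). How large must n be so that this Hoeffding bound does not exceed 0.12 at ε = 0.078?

Require 2·exp(−2nε²) ≤ 0.12, i.e. 2nε² ≥ ln(2/0.12) = 2.813411.
So n ≥ 2.813411 / (2·0.078²) = 231.214.
The smallest integer n is 232.

232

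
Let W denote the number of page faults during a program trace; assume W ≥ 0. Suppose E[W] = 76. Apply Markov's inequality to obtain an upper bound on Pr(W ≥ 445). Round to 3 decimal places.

Markov's inequality: for a non-negative random variable, Pr(W ≥ a) ≤ E[W]/a.
Here E[W] = 76 and a = 445, so the bound is 76/445 = 0.1708.

0.171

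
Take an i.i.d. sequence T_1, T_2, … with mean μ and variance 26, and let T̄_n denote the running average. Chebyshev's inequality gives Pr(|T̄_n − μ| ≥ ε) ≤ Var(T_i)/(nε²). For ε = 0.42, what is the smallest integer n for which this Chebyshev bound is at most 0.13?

1134

Require 26/(n·0.42²) ≤ 0.13, i.e. n ≥ 26/(0.13·0.42²) = 1133.787.
The smallest integer n is 1134.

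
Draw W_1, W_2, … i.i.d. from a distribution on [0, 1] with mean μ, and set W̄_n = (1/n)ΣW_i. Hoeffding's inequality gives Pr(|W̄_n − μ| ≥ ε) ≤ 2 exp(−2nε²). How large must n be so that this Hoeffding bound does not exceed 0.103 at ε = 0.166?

Require 2·exp(−2nε²) ≤ 0.103, i.e. 2nε² ≥ ln(2/0.103) = 2.966173.
So n ≥ 2.966173 / (2·0.166²) = 53.821.
The smallest integer n is 54.

54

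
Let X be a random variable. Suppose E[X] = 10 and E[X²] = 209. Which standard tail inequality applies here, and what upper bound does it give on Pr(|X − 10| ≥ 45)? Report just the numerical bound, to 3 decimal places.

The first two moments determine the variance, so Chebyshev's inequality is the sharpest standard bound available.
Var(X) = E[X²] − (E[X])² = 209 − 100 = 109.
Chebyshev's inequality: Pr(|X − μ| ≥ t) ≤ Var(X)/t² = 109/2025 = 0.0538.

0.054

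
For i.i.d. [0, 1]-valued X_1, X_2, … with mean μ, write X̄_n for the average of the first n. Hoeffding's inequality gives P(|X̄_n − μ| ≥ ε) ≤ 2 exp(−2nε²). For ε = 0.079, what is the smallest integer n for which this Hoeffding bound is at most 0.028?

Require 2·exp(−2nε²) ≤ 0.028, i.e. 2nε² ≥ ln(2/0.028) = 4.268698.
So n ≥ 4.268698 / (2·0.079²) = 341.988.
The smallest integer n is 342.

342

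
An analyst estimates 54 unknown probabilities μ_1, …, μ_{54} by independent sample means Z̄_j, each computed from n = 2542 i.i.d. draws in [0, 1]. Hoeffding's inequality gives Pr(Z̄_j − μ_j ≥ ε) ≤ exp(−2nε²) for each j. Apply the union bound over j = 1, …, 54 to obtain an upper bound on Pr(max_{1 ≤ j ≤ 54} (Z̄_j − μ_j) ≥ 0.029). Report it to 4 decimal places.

Per-experiment Hoeffding bound: exp(−2·2542·0.029²) = exp(−4.27564) = 0.013903.
Union bound over 54 events: 54·0.013903 = 0.75077.

0.7508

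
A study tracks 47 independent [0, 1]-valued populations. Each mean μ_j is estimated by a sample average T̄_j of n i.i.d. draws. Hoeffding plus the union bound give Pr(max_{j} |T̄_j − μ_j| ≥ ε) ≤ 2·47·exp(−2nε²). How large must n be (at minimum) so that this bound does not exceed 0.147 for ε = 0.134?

Need 2·47·exp(−2nε²) ≤ 0.147, i.e. exp(−2nε²) ≤ 0.147/94.
So 2nε² ≥ ln(94/0.147) = 6.460617.
Hence n ≥ 6.460617/(2·0.134²) = 179.901.
The smallest integer n is 180.

180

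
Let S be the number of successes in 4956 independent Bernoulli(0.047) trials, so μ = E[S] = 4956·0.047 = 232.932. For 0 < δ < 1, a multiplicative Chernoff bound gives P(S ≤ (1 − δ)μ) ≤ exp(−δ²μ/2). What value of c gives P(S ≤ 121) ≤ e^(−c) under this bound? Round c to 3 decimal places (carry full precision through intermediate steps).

26.894

Write 121 = (1 − δ)μ, so δ = 1 − 121/232.932 = 0.4805351…
Then the exponent is δ²μ/2 = (μ − 121)²/(2μ) = 26.893627.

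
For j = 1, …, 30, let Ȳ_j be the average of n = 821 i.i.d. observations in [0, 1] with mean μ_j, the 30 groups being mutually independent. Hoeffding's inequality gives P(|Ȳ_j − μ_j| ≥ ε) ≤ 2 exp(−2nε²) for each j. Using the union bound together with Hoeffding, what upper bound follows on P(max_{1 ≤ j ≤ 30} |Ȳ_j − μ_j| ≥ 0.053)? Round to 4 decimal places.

0.5957

Per-experiment Hoeffding bound: 2·exp(−2·821·0.053²) = 2·exp(−4.61238) = 0.019856.
Union bound over 30 events: 30·0.019856 = 0.59569.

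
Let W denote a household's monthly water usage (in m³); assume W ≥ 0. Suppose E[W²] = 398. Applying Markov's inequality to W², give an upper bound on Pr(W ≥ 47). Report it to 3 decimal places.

0.180

Since W ≥ 0, the event {W ≥ 47} is the same as {W² ≥ 2209}.
Markov's inequality applied to W² gives Pr(W² ≥ 2209) ≤ E[W²]/2209 = 398/2209 = 0.1802.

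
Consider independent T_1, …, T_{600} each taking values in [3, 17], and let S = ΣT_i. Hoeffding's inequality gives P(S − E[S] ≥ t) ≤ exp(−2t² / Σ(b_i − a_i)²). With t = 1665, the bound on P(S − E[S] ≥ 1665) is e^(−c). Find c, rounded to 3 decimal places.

47.147

Σ(b_i − a_i)² = 600·(14)² = 117600.
c = 2t²/117600 = 2·1665²/117600 = 47.1467.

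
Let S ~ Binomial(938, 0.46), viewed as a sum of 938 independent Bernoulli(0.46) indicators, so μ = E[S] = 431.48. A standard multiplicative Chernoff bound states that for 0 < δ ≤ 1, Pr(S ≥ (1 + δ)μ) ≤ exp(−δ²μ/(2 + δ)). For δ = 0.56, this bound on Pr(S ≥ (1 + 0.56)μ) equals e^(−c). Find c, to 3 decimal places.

c = δ²μ/(2 + δ) = 0.56²·431.48/(2 + 0.56) = 52.8563.

52.856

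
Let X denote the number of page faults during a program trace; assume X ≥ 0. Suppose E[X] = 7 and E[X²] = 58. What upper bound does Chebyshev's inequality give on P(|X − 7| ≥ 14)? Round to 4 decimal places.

0.0459

Var(X) = E[X²] − (E[X])² = 58 − 49 = 9.
Chebyshev's inequality: P(|X − μ| ≥ t) ≤ Var(X)/t² = 9/196 = 0.0459.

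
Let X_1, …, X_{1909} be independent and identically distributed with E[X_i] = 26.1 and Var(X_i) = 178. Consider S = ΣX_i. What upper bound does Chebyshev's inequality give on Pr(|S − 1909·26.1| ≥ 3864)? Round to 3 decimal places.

Var(S) = n·Var(X_i) = 1909·178 = 339802.
Chebyshev: Pr(|S − 1909·26.1| ≥ 3864) ≤ Var(S)/3864² = 339802/14930496 = 0.0228.

0.023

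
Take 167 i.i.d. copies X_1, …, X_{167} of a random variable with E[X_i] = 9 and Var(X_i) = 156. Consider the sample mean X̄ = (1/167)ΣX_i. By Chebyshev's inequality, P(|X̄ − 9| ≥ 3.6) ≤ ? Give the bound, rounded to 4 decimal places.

Var(X̄) = Var(X_i)/n = 156/167 = 0.93413.
Chebyshev: P(|X̄ − 9| ≥ 3.6) ≤ Var(X̄)/(3.6)² = 156/(167·3.6²) = 0.0721.

0.0721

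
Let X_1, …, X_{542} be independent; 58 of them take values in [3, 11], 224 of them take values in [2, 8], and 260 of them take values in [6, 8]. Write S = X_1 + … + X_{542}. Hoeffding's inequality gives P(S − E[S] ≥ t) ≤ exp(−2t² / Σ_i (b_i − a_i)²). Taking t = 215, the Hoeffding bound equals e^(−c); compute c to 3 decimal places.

7.214

Σ(b_i − a_i)² = 58·8² + 224·6² + 260·2² = 12816.
c = 2t² / 12816 = 2·215² / 12816 = 7.2136.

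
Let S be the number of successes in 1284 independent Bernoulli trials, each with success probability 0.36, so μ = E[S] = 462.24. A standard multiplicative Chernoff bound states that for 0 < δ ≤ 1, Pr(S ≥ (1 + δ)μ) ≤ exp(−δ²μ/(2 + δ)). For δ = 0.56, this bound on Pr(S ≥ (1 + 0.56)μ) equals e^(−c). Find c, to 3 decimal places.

c = δ²μ/(2 + δ) = 0.56²·462.24/(2 + 0.56) = 56.6244.

56.624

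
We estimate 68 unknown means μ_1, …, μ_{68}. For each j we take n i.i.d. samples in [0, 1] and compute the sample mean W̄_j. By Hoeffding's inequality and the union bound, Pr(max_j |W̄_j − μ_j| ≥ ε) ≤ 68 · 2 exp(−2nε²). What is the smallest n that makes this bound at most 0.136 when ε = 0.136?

Need 2·68·exp(−2nε²) ≤ 0.136, i.e. exp(−2nε²) ≤ 0.136/136.
So 2nε² ≥ ln(136/0.136) = 6.907755.
Hence n ≥ 6.907755/(2·0.136²) = 186.736.
The smallest integer n is 187.

187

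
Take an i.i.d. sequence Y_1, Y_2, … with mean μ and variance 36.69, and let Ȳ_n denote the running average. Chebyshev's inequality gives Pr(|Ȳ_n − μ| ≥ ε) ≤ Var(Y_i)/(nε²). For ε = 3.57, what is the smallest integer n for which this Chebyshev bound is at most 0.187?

Require 36.69/(n·3.57²) ≤ 0.187, i.e. n ≥ 36.69/(0.187·3.57²) = 15.395.
The smallest integer n is 16.

16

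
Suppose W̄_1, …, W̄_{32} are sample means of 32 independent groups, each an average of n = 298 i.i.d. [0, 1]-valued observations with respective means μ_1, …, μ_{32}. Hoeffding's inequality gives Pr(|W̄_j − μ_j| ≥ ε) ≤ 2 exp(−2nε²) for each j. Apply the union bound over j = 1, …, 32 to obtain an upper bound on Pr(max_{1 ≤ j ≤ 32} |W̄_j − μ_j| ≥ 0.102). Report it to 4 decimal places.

Per-experiment Hoeffding bound: 2·exp(−2·298·0.102²) = 2·exp(−6.20078) = 0.0040557.
Union bound over 32 events: 32·0.0040557 = 0.12978.

0.1298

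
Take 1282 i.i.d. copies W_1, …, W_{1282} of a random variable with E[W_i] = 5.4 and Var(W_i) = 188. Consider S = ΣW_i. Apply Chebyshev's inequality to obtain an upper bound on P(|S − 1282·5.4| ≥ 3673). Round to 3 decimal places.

0.018

Var(S) = n·Var(W_i) = 1282·188 = 241016.
Chebyshev: P(|S − 1282·5.4| ≥ 3673) ≤ Var(S)/3673² = 241016/13490929 = 0.0179.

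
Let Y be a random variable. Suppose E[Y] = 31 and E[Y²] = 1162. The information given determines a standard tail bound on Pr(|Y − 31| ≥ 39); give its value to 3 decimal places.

0.132

The first two moments determine the variance, so Chebyshev's inequality is the sharpest standard bound available.
Var(Y) = E[Y²] − (E[Y])² = 1162 − 961 = 201.
Chebyshev's inequality: Pr(|Y − μ| ≥ t) ≤ Var(Y)/t² = 201/1521 = 0.1321.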